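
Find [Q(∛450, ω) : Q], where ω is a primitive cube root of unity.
[Q(∛450, ω) : Q] = 6

[Q(∛450):Q] = 3 (min poly x^3 - 450, irreducible since 450 is not a perfect cube). [Q(ω):Q] = 2 (min poly x^2 + x + 1). Since Q(∛450) ⊂ R and ω ∉ R, we have ω ∉ Q(∛450), so x^2 + x + 1 remains irreducible over Q(∛450) and [Q(∛450, ω) : Q(∛450)] = 2. By the tower law, [Q(∛450, ω) : Q] = 3 · 2 = 6. (In fact Q(∛450, ω) is the splitting field of x^3 - 450 over Q.)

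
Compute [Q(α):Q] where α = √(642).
[Q(α):Q] = 2

[Q(α):Q] equals the degree of the minimal polynomial of α. Here α^2 = 642 and x^2 - 642 is irreducible (d = 642 is squarefree, ≠ 1, hence not a square), so deg(m_α) = 2. Thus [Q(α):Q] = 2.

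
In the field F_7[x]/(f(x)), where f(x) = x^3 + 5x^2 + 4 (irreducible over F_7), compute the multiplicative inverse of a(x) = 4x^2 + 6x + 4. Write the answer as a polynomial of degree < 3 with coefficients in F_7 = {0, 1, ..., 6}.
a(x)^(-1) ≡ 6x^2 + 5x + 1 (mod f(x))

Since f is irreducible over F_7, F_7[x]/(f) is a field and a(x) ≠ 0 has an inverse. Apply the extended Euclidean algorithm to f(x) and a(x) in F_7[x]: f(x) = (2x)·a(x) + (6x + 4);  a(x) = (3x + 6)·(6x + 4) + (1). The last nonzero remainder is the constant 1 = gcd(f, a) in F_7. Back-substituting through the division chain expresses 1 = s(x)·a(x) + t(x)·f(x) with s(x) ≡ 6x^2 + 5x + 1 (mod f), so a(x)^(-1) ≡ s(x) = 6x^2 + 5x + 1 (mod f). Check: (4x^2 + 6x + 4)·(6x^2 + 5x + 1) = 3x^4 + 2x^2 + 5x + 4 ≡ 1 (mod x^3 + 5x^2 + 4).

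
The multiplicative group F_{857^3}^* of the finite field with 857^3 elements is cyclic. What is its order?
|F_{857^3}^*| = 629422792

F_{857^3} has 857^3 = 629422793 elements; its multiplicative group consists of all nonzero elements, so |F_{857^3}^*| = 629422793 - 1 = 629422792. (It is cyclic since any finite subgroup of the multiplicative group of a field is cyclic.)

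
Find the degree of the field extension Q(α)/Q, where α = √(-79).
[Q(α):Q] = 2

[Q(α):Q] equals the degree of the minimal polynomial of α. Here α^2 = -79 and x^2 + 79 is irreducible (d = -79 is squarefree, ≠ 1, hence not a square), so deg(m_α) = 2. Thus [Q(α):Q] = 2.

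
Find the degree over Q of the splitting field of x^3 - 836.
[K : Q] = 6

The roots of x^3 - 836 are ∛836, ω∛836, ω^2∛836 where ω = e^(2πi/3) is a primitive cube root of unity, so K = Q(∛836, ω). Now [Q(∛836):Q] = 3 (since 836 is not a perfect cube, x^3 - 836 is irreducible) and [Q(ω):Q] = 2. Both 2 and 3 divide [K:Q], and [K:Q] ≤ 3·2 = 6, so [K:Q] = 6. (Equivalently: Q(∛836) ⊂ R but ω ∉ R, so [K : Q(∛836)] = 2.)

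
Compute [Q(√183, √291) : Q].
[Q(√183, √291) : Q] = 4

[Q(√183):Q] = 2 (min poly x^2 - 183, irreducible since 183 is squarefree > 1). For the top step, suppose √291 ∈ Q(√183), say √291 = c + d√183 with c, d ∈ Q. Squaring: 291 = c^2 + 183d^2 + 2cd√183. Since √183 ∉ Q this forces 2cd = 0. If d = 0 then √291 = c ∈ Q, contradicting 291 squarefree > 1. If c = 0 then 291 = 183d^2, so 183·291 = (183d)^2 is a perfect square in Q — but 183·291 = 53253 is not a perfect square (since 183 and 291 are distinct squarefree integers). Contradiction. Hence √291 ∉ Q(√183), so x^2 - 291 stays irreducible over Q(√183) and [Q(√183, √291) : Q(√183)] = 2. By the tower law, [Q(√183, √291) : Q] = 2 · 2 = 4.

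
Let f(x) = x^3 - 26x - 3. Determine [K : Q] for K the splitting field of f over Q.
[K : Q] = 6

By the rational root test, any rational root of the monic integer polynomial f(x) = x^3 - 26x - 3 must be an integer dividing the constant term -3, i.e. one of ±{1, 3}. Evaluating: f(1) = -28, f(-1) = 22, f(3) = -54, f(-3) = 48; none is 0, so f has no rational root and is therefore irreducible over Q (a cubic with no linear factor over a field is irreducible). For an irreducible cubic, the Galois group is A_3 or S_3 according as the discriminant disc(f) = -4a^3 - 27b^2 = -4·(-26)^3 - 27·(-3)^2 = 70061 is or is not a square in Q. Here disc(f) = 70061 is not a perfect square in Q, so the Galois group of f over Q is not contained in A_3 and must be all of S_3. The splitting field has degree |S_3| = 6 over Q, so [K : Q] = 6.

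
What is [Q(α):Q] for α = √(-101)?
[Q(α):Q] = 2

[Q(α):Q] equals the degree of the minimal polynomial of α. Here α^2 = -101 and x^2 + 101 is irreducible (d = -101 is squarefree, ≠ 1, hence not a square), so deg(m_α) = 2. Thus [Q(α):Q] = 2.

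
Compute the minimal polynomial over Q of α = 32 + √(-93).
m_α(x) = x^2 - 64x + 1117

From α - 32 = √(-93), squaring gives (α - 32)^2 = -93, i.e. α^2 - 64α + 1024 = -93, so α^2 - 64α + 1117 = 0. The discriminant of x^2 - 64x + 1117 is (-64)^2 - 4·(1117) = 4096 - 4468 = -372, and 4·(-93) is not a perfect square in Q since -93 is squarefree and ≠ 1. Hence x^2 - 64x + 1117 is irreducible over Q and is the minimal polynomial of α.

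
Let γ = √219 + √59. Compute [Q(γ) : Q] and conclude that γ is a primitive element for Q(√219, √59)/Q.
[Q(γ) : Q] = 4 (equivalently, Q(γ) = Q(√219, √59))

Obviously Q(γ) ⊆ Q(√219, √59), and [Q(√219, √59):Q] = 4 (since 219, 59 are distinct squarefree integers > 1 with 12921 not a perfect square). To show equality we compute the minimal polynomial of γ. From γ = √219 + √59: γ^2 = 219 + 2√(12921) + 59 = 278 + 2√(12921), so γ^2 - 278 = 2√(12921); squaring, (γ^2 - 278)^2 = 4·12921, i.e. γ^4 - 556γ^2 + 77284 - 51684 = 0, i.e. γ^4 - 556γ^2 + 25600 = 0. So γ is a root of x^4 - 556x^2 + 25600. This polynomial is irreducible over Q: it has no rational root (each ±√219 ± √59 is irrational), and any factorization into two quadratics over Q would force √(12921) ∈ Q (pairing opposite roots) or √219, √59 ∈ Q (other pairings), all impossible. Hence [Q(γ):Q] = 4 = [Q(√219, √59):Q], so Q(γ) = Q(√219, √59).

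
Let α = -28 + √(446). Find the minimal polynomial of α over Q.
m_α(x) = x^2 + 56x + 338

From α + 28 = √(446), squaring gives (α + 28)^2 = 446, i.e. α^2 + 56α + 784 = 446, so α^2 + 56α + 338 = 0. The discriminant of x^2 + 56x + 338 is (56)^2 - 4·(338) = 3136 - 1352 = 1784, and 4·(446) is not a perfect square in Q since 446 is squarefree and ≠ 1. Hence x^2 + 56x + 338 is irreducible over Q and is the minimal polynomial of α.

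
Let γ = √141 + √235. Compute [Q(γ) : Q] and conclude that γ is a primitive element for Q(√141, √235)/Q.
[Q(γ) : Q] = 4 (equivalently, Q(γ) = Q(√141, √235))

Obviously Q(γ) ⊆ Q(√141, √235), and [Q(√141, √235):Q] = 4 (since 141, 235 are distinct squarefree integers > 1 with 33135 not a perfect square). To show equality we compute the minimal polynomial of γ. From γ = √141 + √235: γ^2 = 141 + 2√(33135) + 235 = 376 + 2√(33135), so γ^2 - 376 = 2√(33135); squaring, (γ^2 - 376)^2 = 4·33135, i.e. γ^4 - 752γ^2 + 141376 - 132540 = 0, i.e. γ^4 - 752γ^2 + 8836 = 0. So γ is a root of x^4 - 752x^2 + 8836. This polynomial is irreducible over Q: it has no rational root (each ±√141 ± √235 is irrational), and any factorization into two quadratics over Q would force √(33135) ∈ Q (pairing opposite roots) or √141, √235 ∈ Q (other pairings), all impossible. Hence [Q(γ):Q] = 4 = [Q(√141, √235):Q], so Q(γ) = Q(√141, √235).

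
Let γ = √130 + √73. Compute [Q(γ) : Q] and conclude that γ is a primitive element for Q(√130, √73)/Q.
[Q(γ) : Q] = 4 (equivalently, Q(γ) = Q(√130, √73))

Obviously Q(γ) ⊆ Q(√130, √73), and [Q(√130, √73):Q] = 4 (since 130, 73 are distinct squarefree integers > 1 with 9490 not a perfect square). To show equality we compute the minimal polynomial of γ. From γ = √130 + √73: γ^2 = 130 + 2√(9490) + 73 = 203 + 2√(9490), so γ^2 - 203 = 2√(9490); squaring, (γ^2 - 203)^2 = 4·9490, i.e. γ^4 - 406γ^2 + 41209 - 37960 = 0, i.e. γ^4 - 406γ^2 + 3249 = 0. So γ is a root of x^4 - 406x^2 + 3249. This polynomial is irreducible over Q: it has no rational root (each ±√130 ± √73 is irrational), and any factorization into two quadratics over Q would force √(9490) ∈ Q (pairing opposite roots) or √130, √73 ∈ Q (other pairings), all impossible. Hence [Q(γ):Q] = 4 = [Q(√130, √73):Q], so Q(γ) = Q(√130, √73).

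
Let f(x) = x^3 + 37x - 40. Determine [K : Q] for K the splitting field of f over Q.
[K : Q] = 6

By the rational root test, any rational root of the monic integer polynomial f(x) = x^3 + 37x - 40 must be an integer dividing the constant term -40, i.e. one of ±{1, 2, 4, 5, 8, 10, 20, 40}. Evaluating: f(1) = -2, f(-1) = -78, f(2) = 42, f(-2) = -122, f(4) = 172, f(-4) = -252, f(5) = 270, f(-5) = -350, f(8) = 768, f(-8) = -848, f(10) = 1330, f(-10) = -1410, f(20) = 8700, f(-20) = -8780, f(40) = 65440, f(-40) = -65520; none is 0, so f has no rational root and is therefore irreducible over Q (a cubic with no linear factor over a field is irreducible). For an irreducible cubic, the Galois group is A_3 or S_3 according as the discriminant disc(f) = -4a^3 - 27b^2 = -4·(37)^3 - 27·(-40)^2 = -245812 is or is not a square in Q. Here disc(f) = -245812 is not a perfect square in Q, so the Galois group of f over Q is not contained in A_3 and must be all of S_3. The splitting field has degree |S_3| = 6 over Q, so [K : Q] = 6.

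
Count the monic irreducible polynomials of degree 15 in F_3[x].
There are 956576 monic irreducible polynomials of degree 15 over F_3

Each element of F_{3^15} that lies in no proper subfield is a root of exactly one monic irreducible of degree 15 over F_3, and each such polynomial has 15 distinct roots in F_{3^15}. By Möbius inversion the count is N_3(15) = (1/15) Σ_{d|15} μ(15/d) · 3^d = (1/15)(μ(15)·3^1 + μ(5)·3^3 + μ(3)·3^5 + μ(1)·3^15) = 14348640/15 = 956576.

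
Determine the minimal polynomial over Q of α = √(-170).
m_α(x) = x^2 + 170

α satisfies α^2 + 170 = 0, so x^2 + 170 annihilates α. Since d = -170 is squarefree and ≠ 1, it is not a perfect square in Q, so x^2 + 170 has no rational root and is therefore irreducible over Q (a degree-2 polynomial over a field is irreducible iff it has no root). Hence m_α(x) = x^2 + 170.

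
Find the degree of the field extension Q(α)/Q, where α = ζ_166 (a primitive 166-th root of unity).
[Q(α):Q] = 82

The minimal polynomial of ζ_166 over Q is the 166-th cyclotomic polynomial Φ_166(x), which is irreducible over Q and has degree φ(166) = 82. Hence [Q(α):Q] = φ(166) = 82.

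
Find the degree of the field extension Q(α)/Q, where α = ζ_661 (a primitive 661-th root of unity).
[Q(α):Q] = 660

The minimal polynomial of ζ_661 over Q is the 661-th cyclotomic polynomial Φ_661(x), which is irreducible over Q and has degree φ(661) = 660. Hence [Q(α):Q] = φ(661) = 660.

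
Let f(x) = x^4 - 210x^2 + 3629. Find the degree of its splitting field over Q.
[K : Q] = 4

Solving the quadratic in x^2: x^2 = (210 ± √(210^2 - 4·3629))/2 = (210 ± √29584)/2 = (210 ± 172)/2, giving x^2 = 191 or x^2 = 19. So f(x) = (x^2 - 191)(x^2 - 19) and the roots of f are ±√191, ±√19. Hence the splitting field is K = Q(√191, √19). Since 191 and 19 are distinct squarefree integers > 1, their product 3629 is not a perfect square, so √19 ∉ Q(√191). By the tower law [K:Q] = [Q(√191,√19):Q(√191)] · [Q(√191):Q] = 2 · 2 = 4.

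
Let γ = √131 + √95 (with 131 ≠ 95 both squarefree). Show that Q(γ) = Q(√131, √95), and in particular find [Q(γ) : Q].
[Q(γ) : Q] = 4 (equivalently, Q(γ) = Q(√131, √95))

Obviously Q(γ) ⊆ Q(√131, √95), and [Q(√131, √95):Q] = 4 (since 131, 95 are distinct squarefree integers > 1 with 12445 not a perfect square). To show equality we compute the minimal polynomial of γ. From γ = √131 + √95: γ^2 = 131 + 2√(12445) + 95 = 226 + 2√(12445), so γ^2 - 226 = 2√(12445); squaring, (γ^2 - 226)^2 = 4·12445, i.e. γ^4 - 452γ^2 + 51076 - 49780 = 0, i.e. γ^4 - 452γ^2 + 1296 = 0. So γ is a root of x^4 - 452x^2 + 1296. This polynomial is irreducible over Q: it has no rational root (each ±√131 ± √95 is irrational), and any factorization into two quadratics over Q would force √(12445) ∈ Q (pairing opposite roots) or √131, √95 ∈ Q (other pairings), all impossible. Hence [Q(γ):Q] = 4 = [Q(√131, √95):Q], so Q(γ) = Q(√131, √95).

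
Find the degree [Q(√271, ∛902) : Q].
[Q(√271, ∛902) : Q] = 6

Let L = Q(√271, ∛902). Since Q(√271) ⊂ L and [Q(√271):Q] = 2, the tower law gives 2 | [L:Q]. Likewise Q(∛902) ⊂ L with [Q(∛902):Q] = 3 (because 902 is not a perfect cube), so 3 | [L:Q]. As gcd(2,3) = 1, [L:Q] is divisible by 6. Conversely L is generated over Q by √271 and ∛902, so [L:Q] ≤ 2·3 = 6. Therefore [Q(√271, ∛902) : Q] = 6.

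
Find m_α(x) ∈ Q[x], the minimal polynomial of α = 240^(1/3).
m_α(x) = x^3 - 240

α satisfies α^3 = 240, so x^3 - 240 annihilates α. By the rational root test, a rational root p/q (in lowest terms) of x^3 - 240 would satisfy p^3 = 240 q^3, forcing q = 1 and p^3 = 240; but 240 is not a perfect cube, contradiction. A monic cubic over Q with no rational root is irreducible (any nontrivial factorization would include a linear factor). Hence x^3 - 240 is the minimal polynomial of α, and in particular [Q(α):Q] = 3.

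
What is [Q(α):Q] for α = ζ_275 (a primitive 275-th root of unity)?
[Q(α):Q] = 200

The minimal polynomial of ζ_275 over Q is the 275-th cyclotomic polynomial Φ_275(x), which is irreducible over Q and has degree φ(275) = 200. Hence [Q(α):Q] = φ(275) = 200.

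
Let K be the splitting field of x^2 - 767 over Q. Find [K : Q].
[K : Q] = 2

f(x) = x^2 - 767 factors as (x - √767)(x + √767). The splitting field is K = Q(√767). Since 767 is squarefree and > 1, it is not a perfect square, so x^2 - 767 is irreducible over Q and [Q(√767) : Q] = 2. Hence [K : Q] = 2.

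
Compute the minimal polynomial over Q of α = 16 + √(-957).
m_α(x) = x^2 - 32x + 1213

From α - 16 = √(-957), squaring gives (α - 16)^2 = -957, i.e. α^2 - 32α + 256 = -957, so α^2 - 32α + 1213 = 0. The discriminant of x^2 - 32x + 1213 is (-32)^2 - 4·(1213) = 1024 - 4852 = -3828, and 4·(-957) is not a perfect square in Q since -957 is squarefree and ≠ 1. Hence x^2 - 32x + 1213 is irreducible over Q and is the minimal polynomial of α.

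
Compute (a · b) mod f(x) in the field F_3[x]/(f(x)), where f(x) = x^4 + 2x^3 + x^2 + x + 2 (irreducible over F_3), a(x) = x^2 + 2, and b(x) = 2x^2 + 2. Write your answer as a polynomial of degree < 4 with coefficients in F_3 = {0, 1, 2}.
a · b ≡ 2x^3 + x^2 + x (mod f(x))

Multiply in F_3[x]: a(x)·b(x) = (x^2 + 2)·(2x^2 + 2) = 2x^4 + 1. This has degree ≥ 4, so divide by f(x) over F_3: 2x^4 + 1 = (2)·(x^4 + 2x^3 + x^2 + x + 2) + (2x^3 + x^2 + x). Hence a·b ≡ 2x^3 + x^2 + x (mod f). (F_3[x]/(f) is a field with 3^4 = 81 elements since f is irreducible of degree 4.)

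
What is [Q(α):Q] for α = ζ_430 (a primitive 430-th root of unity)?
[Q(α):Q] = 168

The minimal polynomial of ζ_430 over Q is the 430-th cyclotomic polynomial Φ_430(x), which is irreducible over Q and has degree φ(430) = 168. Hence [Q(α):Q] = φ(430) = 168.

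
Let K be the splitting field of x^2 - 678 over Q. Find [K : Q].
[K : Q] = 2

f(x) = x^2 - 678 factors as (x - √678)(x + √678). The splitting field is K = Q(√678). Since 678 is squarefree and > 1, it is not a perfect square, so x^2 - 678 is irreducible over Q and [Q(√678) : Q] = 2. Hence [K : Q] = 2.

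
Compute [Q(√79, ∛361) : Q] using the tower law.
[Q(√79, ∛361) : Q] = 6

Let L = Q(√79, ∛361). Since Q(√79) ⊂ L and [Q(√79):Q] = 2, the tower law gives 2 | [L:Q]. Likewise Q(∛361) ⊂ L with [Q(∛361):Q] = 3 (because 361 is not a perfect cube), so 3 | [L:Q]. As gcd(2,3) = 1, [L:Q] is divisible by 6. Conversely L is generated over Q by √79 and ∛361, so [L:Q] ≤ 2·3 = 6. Therefore [Q(√79, ∛361) : Q] = 6.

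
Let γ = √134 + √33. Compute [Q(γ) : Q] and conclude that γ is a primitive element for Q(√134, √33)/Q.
[Q(γ) : Q] = 4 (equivalently, Q(γ) = Q(√134, √33))

Obviously Q(γ) ⊆ Q(√134, √33), and [Q(√134, √33):Q] = 4 (since 134, 33 are distinct squarefree integers > 1 with 4422 not a perfect square). To show equality we compute the minimal polynomial of γ. From γ = √134 + √33: γ^2 = 134 + 2√(4422) + 33 = 167 + 2√(4422), so γ^2 - 167 = 2√(4422); squaring, (γ^2 - 167)^2 = 4·4422, i.e. γ^4 - 334γ^2 + 27889 - 17688 = 0, i.e. γ^4 - 334γ^2 + 10201 = 0. So γ is a root of x^4 - 334x^2 + 10201. This polynomial is irreducible over Q: it has no rational root (each ±√134 ± √33 is irrational), and any factorization into two quadratics over Q would force √(4422) ∈ Q (pairing opposite roots) or √134, √33 ∈ Q (other pairings), all impossible. Hence [Q(γ):Q] = 4 = [Q(√134, √33):Q], so Q(γ) = Q(√134, √33).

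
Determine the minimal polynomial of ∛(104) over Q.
m_α(x) = x^3 - 104

α satisfies α^3 = 104, so x^3 - 104 annihilates α. By the rational root test, a rational root p/q (in lowest terms) of x^3 - 104 would satisfy p^3 = 104 q^3, forcing q = 1 and p^3 = 104; but 104 is not a perfect cube, contradiction. A monic cubic over Q with no rational root is irreducible (any nontrivial factorization would include a linear factor). Hence x^3 - 104 is the minimal polynomial of α, and in particular [Q(α):Q] = 3.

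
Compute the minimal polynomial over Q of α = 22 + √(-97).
m_α(x) = x^2 - 44x + 581

From α - 22 = √(-97), squaring gives (α - 22)^2 = -97, i.e. α^2 - 44α + 484 = -97, so α^2 - 44α + 581 = 0. The discriminant of x^2 - 44x + 581 is (-44)^2 - 4·(581) = 1936 - 2324 = -388, and 4·(-97) is not a perfect square in Q since -97 is squarefree and ≠ 1. Hence x^2 - 44x + 581 is irreducible over Q and is the minimal polynomial of α.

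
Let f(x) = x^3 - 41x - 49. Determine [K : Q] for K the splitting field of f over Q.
[K : Q] = 6

By the rational root test, any rational root of the monic integer polynomial f(x) = x^3 - 41x - 49 must be an integer dividing the constant term -49, i.e. one of ±{1, 7, 49}. Evaluating: f(1) = -89, f(-1) = -9, f(7) = 7, f(-7) = -105, f(49) = 115591, f(-49) = -115689; none is 0, so f has no rational root and is therefore irreducible over Q (a cubic with no linear factor over a field is irreducible). For an irreducible cubic, the Galois group is A_3 or S_3 according as the discriminant disc(f) = -4a^3 - 27b^2 = -4·(-41)^3 - 27·(-49)^2 = 210857 is or is not a square in Q. Here disc(f) = 210857 is not a perfect square in Q, so the Galois group of f over Q is not contained in A_3 and must be all of S_3. The splitting field has degree |S_3| = 6 over Q, so [K : Q] = 6.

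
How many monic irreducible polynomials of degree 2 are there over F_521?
There are 135460 monic irreducible polynomials of degree 2 over F_521

Each element of F_{521^2} that lies in no proper subfield is a root of exactly one monic irreducible of degree 2 over F_521, and each such polynomial has 2 distinct roots in F_{521^2}. By Möbius inversion the count is N_521(2) = (1/2) Σ_{d|2} μ(2/d) · 521^d = (1/2)(μ(2)·521^1 + μ(1)·521^2) = 270920/2 = 135460.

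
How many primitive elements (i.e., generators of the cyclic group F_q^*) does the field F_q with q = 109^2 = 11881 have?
There are φ(11880) = 2880 primitive elements

F_q^* is cyclic of order q - 1 = 11880. A cyclic group of order m has exactly φ(m) generators. Here m = 11880 = 2^3 · 3^3 · 5 · 11, so the number of primitive elements is φ(11880) = 2880.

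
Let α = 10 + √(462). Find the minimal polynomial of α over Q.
m_α(x) = x^2 - 20x - 362

From α - 10 = √(462), squaring gives (α - 10)^2 = 462, i.e. α^2 - 20α + 100 = 462, so α^2 - 20α - 362 = 0. The discriminant of x^2 - 20x - 362 is (-20)^2 - 4·(-362) = 400 + 1448 = 1848, and 4·(462) is not a perfect square in Q since 462 is squarefree and ≠ 1. Hence x^2 - 20x - 362 is irreducible over Q and is the minimal polynomial of α.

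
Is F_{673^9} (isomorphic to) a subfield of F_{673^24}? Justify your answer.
No: F_{673^9} is not a subfield of F_{673^24}

F_{p^m} embeds in F_{p^n} iff m | n. Here 9 ∤ 24 (since 24 = 2·9 + 6 with remainder 6 ≠ 0), so F_{673^9} is not a subfield of F_{673^24}. Equivalently: if it were, the tower law would give 9 = [F_{673^9}:F_673] dividing [F_{673^24}:F_673] = 24, contradiction.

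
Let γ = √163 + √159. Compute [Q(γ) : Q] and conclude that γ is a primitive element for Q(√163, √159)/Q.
[Q(γ) : Q] = 4 (equivalently, Q(γ) = Q(√163, √159))

Obviously Q(γ) ⊆ Q(√163, √159), and [Q(√163, √159):Q] = 4 (since 163, 159 are distinct squarefree integers > 1 with 25917 not a perfect square). To show equality we compute the minimal polynomial of γ. From γ = √163 + √159: γ^2 = 163 + 2√(25917) + 159 = 322 + 2√(25917), so γ^2 - 322 = 2√(25917); squaring, (γ^2 - 322)^2 = 4·25917, i.e. γ^4 - 644γ^2 + 103684 - 103668 = 0, i.e. γ^4 - 644γ^2 + 16 = 0. So γ is a root of x^4 - 644x^2 + 16. This polynomial is irreducible over Q: it has no rational root (each ±√163 ± √159 is irrational), and any factorization into two quadratics over Q would force √(25917) ∈ Q (pairing opposite roots) or √163, √159 ∈ Q (other pairings), all impossible. Hence [Q(γ):Q] = 4 = [Q(√163, √159):Q], so Q(γ) = Q(√163, √159).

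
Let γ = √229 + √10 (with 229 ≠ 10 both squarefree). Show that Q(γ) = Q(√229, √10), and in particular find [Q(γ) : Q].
[Q(γ) : Q] = 4 (equivalently, Q(γ) = Q(√229, √10))

Obviously Q(γ) ⊆ Q(√229, √10), and [Q(√229, √10):Q] = 4 (since 229, 10 are distinct squarefree integers > 1 with 2290 not a perfect square). To show equality we compute the minimal polynomial of γ. From γ = √229 + √10: γ^2 = 229 + 2√(2290) + 10 = 239 + 2√(2290), so γ^2 - 239 = 2√(2290); squaring, (γ^2 - 239)^2 = 4·2290, i.e. γ^4 - 478γ^2 + 57121 - 9160 = 0, i.e. γ^4 - 478γ^2 + 47961 = 0. So γ is a root of x^4 - 478x^2 + 47961. This polynomial is irreducible over Q: it has no rational root (each ±√229 ± √10 is irrational), and any factorization into two quadratics over Q would force √(2290) ∈ Q (pairing opposite roots) or √229, √10 ∈ Q (other pairings), all impossible. Hence [Q(γ):Q] = 4 = [Q(√229, √10):Q], so Q(γ) = Q(√229, √10).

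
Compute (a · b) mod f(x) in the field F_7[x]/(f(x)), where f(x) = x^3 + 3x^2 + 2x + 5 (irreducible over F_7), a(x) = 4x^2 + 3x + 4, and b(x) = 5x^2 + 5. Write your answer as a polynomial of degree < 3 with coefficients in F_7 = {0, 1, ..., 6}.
a · b ≡ 2x^2 + 5x (mod f(x))

Multiply in F_7[x]: a(x)·b(x) = (4x^2 + 3x + 4)·(5x^2 + 5) = 6x^4 + x^3 + 5x^2 + x + 6. This has degree ≥ 3, so divide by f(x) over F_7: 6x^4 + x^3 + 5x^2 + x + 6 = (6x + 4)·(x^3 + 3x^2 + 2x + 5) + (2x^2 + 5x). Hence a·b ≡ 2x^2 + 5x (mod f). (F_7[x]/(f) is a field with 7^3 = 343 elements since f is irreducible of degree 3.)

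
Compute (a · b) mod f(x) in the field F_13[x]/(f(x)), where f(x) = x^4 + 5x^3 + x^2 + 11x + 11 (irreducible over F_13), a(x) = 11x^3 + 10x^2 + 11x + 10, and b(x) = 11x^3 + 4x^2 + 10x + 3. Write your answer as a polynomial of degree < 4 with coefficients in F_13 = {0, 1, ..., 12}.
a · b ≡ 5x^3 + x^2 + 11x + 4 (mod f(x))

Multiply in F_13[x]: a(x)·b(x) = (11x^3 + 10x^2 + 11x + 10)·(11x^3 + 4x^2 + 10x + 3) = 4x^6 + 11x^5 + 11x^4 + x^3 + 11x^2 + 3x + 4. This has degree ≥ 4, so divide by f(x) over F_13: 4x^6 + 11x^5 + 11x^4 + x^3 + 11x^2 + 3x + 4 = (4x^2 + 4x)·(x^4 + 5x^3 + x^2 + 11x + 11) + (5x^3 + x^2 + 11x + 4). Hence a·b ≡ 5x^3 + x^2 + 11x + 4 (mod f). (F_13[x]/(f) is a field with 13^4 = 28561 elements since f is irreducible of degree 4.)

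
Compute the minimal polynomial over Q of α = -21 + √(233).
m_α(x) = x^2 + 42x + 208

From α + 21 = √(233), squaring gives (α + 21)^2 = 233, i.e. α^2 + 42α + 441 = 233, so α^2 + 42α + 208 = 0. The discriminant of x^2 + 42x + 208 is (42)^2 - 4·(208) = 1764 - 832 = 932, and 4·(233) is not a perfect square in Q since 233 is squarefree and ≠ 1. Hence x^2 + 42x + 208 is irreducible over Q and is the minimal polynomial of α.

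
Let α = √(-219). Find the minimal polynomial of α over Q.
m_α(x) = x^2 + 219

α satisfies α^2 + 219 = 0, so x^2 + 219 annihilates α. Since d = -219 is squarefree and ≠ 1, it is not a perfect square in Q, so x^2 + 219 has no rational root and is therefore irreducible over Q (a degree-2 polynomial over a field is irreducible iff it has no root). Hence m_α(x) = x^2 + 219.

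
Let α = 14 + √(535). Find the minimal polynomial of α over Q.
m_α(x) = x^2 - 28x - 339

From α - 14 = √(535), squaring gives (α - 14)^2 = 535, i.e. α^2 - 28α + 196 = 535, so α^2 - 28α - 339 = 0. The discriminant of x^2 - 28x - 339 is (-28)^2 - 4·(-339) = 784 + 1356 = 2140, and 4·(535) is not a perfect square in Q since 535 is squarefree and ≠ 1. Hence x^2 - 28x - 339 is irreducible over Q and is the minimal polynomial of α.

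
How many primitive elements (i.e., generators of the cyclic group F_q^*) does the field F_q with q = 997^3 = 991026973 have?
There are φ(991026972) = 291185280 primitive elements

F_q^* is cyclic of order q - 1 = 991026972. A cyclic group of order m has exactly φ(m) generators. Here m = 991026972 = 2^2 · 3^2 · 13 · 31 · 83 · 823, so the number of primitive elements is φ(991026972) = 291185280.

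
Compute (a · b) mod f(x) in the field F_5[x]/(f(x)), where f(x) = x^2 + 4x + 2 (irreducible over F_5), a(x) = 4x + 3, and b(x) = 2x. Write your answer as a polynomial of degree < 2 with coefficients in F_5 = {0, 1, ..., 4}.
a · b ≡ 4x + 4 (mod f(x))

Multiply in F_5[x]: a(x)·b(x) = (4x + 3)·(2x) = 3x^2 + x. This has degree ≥ 2, so divide by f(x) over F_5: 3x^2 + x = (3)·(x^2 + 4x + 2) + (4x + 4). Hence a·b ≡ 4x + 4 (mod f). (F_5[x]/(f) is a field with 5^2 = 25 elements since f is irreducible of degree 2.)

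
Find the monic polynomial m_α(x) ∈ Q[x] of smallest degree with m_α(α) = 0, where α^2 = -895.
m_α(x) = x^2 + 895

α satisfies α^2 + 895 = 0, so x^2 + 895 annihilates α. Since d = -895 is squarefree and ≠ 1, it is not a perfect square in Q, so x^2 + 895 has no rational root and is therefore irreducible over Q (a degree-2 polynomial over a field is irreducible iff it has no root). Hence m_α(x) = x^2 + 895.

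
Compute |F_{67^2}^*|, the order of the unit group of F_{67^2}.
|F_{67^2}^*| = 4488

F_{67^2} has 67^2 = 4489 elements; its multiplicative group consists of all nonzero elements, so |F_{67^2}^*| = 4489 - 1 = 4488. (It is cyclic since any finite subgroup of the multiplicative group of a field is cyclic.)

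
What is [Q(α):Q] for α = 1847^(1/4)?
[Q(α):Q] = 4

α is a root of x^4 - 1847. By Eisenstein's criterion at the prime p = 1847 (which divides the constant term 1847 but p^2 = 3411409 does not, since 1847 is squarefree), x^4 - 1847 is irreducible over Q. Hence [Q(α):Q] = 4.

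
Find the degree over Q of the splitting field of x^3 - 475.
[K : Q] = 6

The roots of x^3 - 475 are ∛475, ω∛475, ω^2∛475 where ω = e^(2πi/3) is a primitive cube root of unity, so K = Q(∛475, ω). Now [Q(∛475):Q] = 3 (since 475 is not a perfect cube, x^3 - 475 is irreducible) and [Q(ω):Q] = 2. Both 2 and 3 divide [K:Q], and [K:Q] ≤ 3·2 = 6, so [K:Q] = 6. (Equivalently: Q(∛475) ⊂ R but ω ∉ R, so [K : Q(∛475)] = 2.)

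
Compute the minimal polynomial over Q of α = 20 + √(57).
m_α(x) = x^2 - 40x + 343

From α - 20 = √(57), squaring gives (α - 20)^2 = 57, i.e. α^2 - 40α + 400 = 57, so α^2 - 40α + 343 = 0. The discriminant of x^2 - 40x + 343 is (-40)^2 - 4·(343) = 1600 - 1372 = 228, and 4·(57) is not a perfect square in Q since 57 is squarefree and ≠ 1. Hence x^2 - 40x + 343 is irreducible over Q and is the minimal polynomial of α.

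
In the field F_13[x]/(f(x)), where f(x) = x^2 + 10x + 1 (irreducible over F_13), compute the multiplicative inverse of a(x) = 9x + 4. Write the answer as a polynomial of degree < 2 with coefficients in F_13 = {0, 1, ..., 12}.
a(x)^(-1) ≡ 3x + 7 (mod f(x))

Since f is irreducible over F_13, F_13[x]/(f) is a field and a(x) ≠ 0 has an inverse. Apply the extended Euclidean algorithm to f(x) and a(x) in F_13[x]: f(x) = (3x + 7)·a(x) + (12). The last nonzero remainder is the constant 12 = gcd(f, a) in F_13. Back-substituting through the division chain expresses 12 = s(x)·a(x) + t(x)·f(x) with s(x) ≡ 10x + 6 (mod f), so (10x + 6)·a(x) ≡ 12 (mod f). Multiplying by 12^(-1) ≡ 12 in F_13 gives a(x)^(-1) ≡ 12·(10x + 6) ≡ 3x + 7 (mod f). Check: (9x + 4)·(3x + 7) = x^2 + 10x + 2 ≡ 1 (mod x^2 + 10x + 1).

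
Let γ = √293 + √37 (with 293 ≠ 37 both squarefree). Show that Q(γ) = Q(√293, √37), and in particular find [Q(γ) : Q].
[Q(γ) : Q] = 4 (equivalently, Q(γ) = Q(√293, √37))

Obviously Q(γ) ⊆ Q(√293, √37), and [Q(√293, √37):Q] = 4 (since 293, 37 are distinct squarefree integers > 1 with 10841 not a perfect square). To show equality we compute the minimal polynomial of γ. From γ = √293 + √37: γ^2 = 293 + 2√(10841) + 37 = 330 + 2√(10841), so γ^2 - 330 = 2√(10841); squaring, (γ^2 - 330)^2 = 4·10841, i.e. γ^4 - 660γ^2 + 108900 - 43364 = 0, i.e. γ^4 - 660γ^2 + 65536 = 0. So γ is a root of x^4 - 660x^2 + 65536. This polynomial is irreducible over Q: it has no rational root (each ±√293 ± √37 is irrational), and any factorization into two quadratics over Q would force √(10841) ∈ Q (pairing opposite roots) or √293, √37 ∈ Q (other pairings), all impossible. Hence [Q(γ):Q] = 4 = [Q(√293, √37):Q], so Q(γ) = Q(√293, √37).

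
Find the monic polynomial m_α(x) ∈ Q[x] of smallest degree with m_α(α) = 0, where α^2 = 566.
m_α(x) = x^2 - 566

α satisfies α^2 - 566 = 0, so x^2 - 566 annihilates α. Since d = 566 is squarefree and ≠ 1, it is not a perfect square in Q, so x^2 - 566 has no rational root and is therefore irreducible over Q (a degree-2 polynomial over a field is irreducible iff it has no root). Hence m_α(x) = x^2 - 566.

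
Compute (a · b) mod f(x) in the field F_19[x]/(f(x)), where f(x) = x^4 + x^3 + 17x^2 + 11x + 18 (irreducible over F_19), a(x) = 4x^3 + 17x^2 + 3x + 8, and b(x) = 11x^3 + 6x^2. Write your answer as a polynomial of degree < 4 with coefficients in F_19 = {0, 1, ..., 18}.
a · b ≡ 14x^3 + x^2 + 7x + 18 (mod f(x))

Multiply in F_19[x]: a(x)·b(x) = (4x^3 + 17x^2 + 3x + 8)·(11x^3 + 6x^2) = 6x^6 + 2x^5 + 2x^4 + 11x^3 + 10x^2. This has degree ≥ 4, so divide by f(x) over F_19: 6x^6 + 2x^5 + 2x^4 + 11x^3 + 10x^2 = (6x^2 + 15x + 18)·(x^4 + x^3 + 17x^2 + 11x + 18) + (14x^3 + x^2 + 7x + 18). Hence a·b ≡ 14x^3 + x^2 + 7x + 18 (mod f). (F_19[x]/(f) is a field with 19^4 = 130321 elements since f is irreducible of degree 4.)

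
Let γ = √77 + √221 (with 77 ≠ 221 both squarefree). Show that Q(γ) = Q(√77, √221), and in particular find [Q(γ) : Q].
[Q(γ) : Q] = 4 (equivalently, Q(γ) = Q(√77, √221))

Obviously Q(γ) ⊆ Q(√77, √221), and [Q(√77, √221):Q] = 4 (since 77, 221 are distinct squarefree integers > 1 with 17017 not a perfect square). To show equality we compute the minimal polynomial of γ. From γ = √77 + √221: γ^2 = 77 + 2√(17017) + 221 = 298 + 2√(17017), so γ^2 - 298 = 2√(17017); squaring, (γ^2 - 298)^2 = 4·17017, i.e. γ^4 - 596γ^2 + 88804 - 68068 = 0, i.e. γ^4 - 596γ^2 + 20736 = 0. So γ is a root of x^4 - 596x^2 + 20736. This polynomial is irreducible over Q: it has no rational root (each ±√77 ± √221 is irrational), and any factorization into two quadratics over Q would force √(17017) ∈ Q (pairing opposite roots) or √77, √221 ∈ Q (other pairings), all impossible. Hence [Q(γ):Q] = 4 = [Q(√77, √221):Q], so Q(γ) = Q(√77, √221).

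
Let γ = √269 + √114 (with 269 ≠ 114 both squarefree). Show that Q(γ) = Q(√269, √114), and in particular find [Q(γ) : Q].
[Q(γ) : Q] = 4 (equivalently, Q(γ) = Q(√269, √114))

Obviously Q(γ) ⊆ Q(√269, √114), and [Q(√269, √114):Q] = 4 (since 269, 114 are distinct squarefree integers > 1 with 30666 not a perfect square). To show equality we compute the minimal polynomial of γ. From γ = √269 + √114: γ^2 = 269 + 2√(30666) + 114 = 383 + 2√(30666), so γ^2 - 383 = 2√(30666); squaring, (γ^2 - 383)^2 = 4·30666, i.e. γ^4 - 766γ^2 + 146689 - 122664 = 0, i.e. γ^4 - 766γ^2 + 24025 = 0. So γ is a root of x^4 - 766x^2 + 24025. This polynomial is irreducible over Q: it has no rational root (each ±√269 ± √114 is irrational), and any factorization into two quadratics over Q would force √(30666) ∈ Q (pairing opposite roots) or √269, √114 ∈ Q (other pairings), all impossible. Hence [Q(γ):Q] = 4 = [Q(√269, √114):Q], so Q(γ) = Q(√269, √114).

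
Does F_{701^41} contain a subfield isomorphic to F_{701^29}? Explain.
No: F_{701^29} is not a subfield of F_{701^41}

F_{p^m} embeds in F_{p^n} iff m | n. Here 29 ∤ 41 (since 41 = 1·29 + 12 with remainder 12 ≠ 0), so F_{701^29} is not a subfield of F_{701^41}. Equivalently: if it were, the tower law would give 29 = [F_{701^29}:F_701] dividing [F_{701^41}:F_701] = 41, contradiction.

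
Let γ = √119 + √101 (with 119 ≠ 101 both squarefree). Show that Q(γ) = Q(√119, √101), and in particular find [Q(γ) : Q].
[Q(γ) : Q] = 4 (equivalently, Q(γ) = Q(√119, √101))

Obviously Q(γ) ⊆ Q(√119, √101), and [Q(√119, √101):Q] = 4 (since 119, 101 are distinct squarefree integers > 1 with 12019 not a perfect square). To show equality we compute the minimal polynomial of γ. From γ = √119 + √101: γ^2 = 119 + 2√(12019) + 101 = 220 + 2√(12019), so γ^2 - 220 = 2√(12019); squaring, (γ^2 - 220)^2 = 4·12019, i.e. γ^4 - 440γ^2 + 48400 - 48076 = 0, i.e. γ^4 - 440γ^2 + 324 = 0. So γ is a root of x^4 - 440x^2 + 324. This polynomial is irreducible over Q: it has no rational root (each ±√119 ± √101 is irrational), and any factorization into two quadratics over Q would force √(12019) ∈ Q (pairing opposite roots) or √119, √101 ∈ Q (other pairings), all impossible. Hence [Q(γ):Q] = 4 = [Q(√119, √101):Q], so Q(γ) = Q(√119, √101).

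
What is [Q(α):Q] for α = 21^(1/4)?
[Q(α):Q] = 4

α is a root of x^4 - 21. By Eisenstein's criterion at the prime p = 3 (which divides the constant term 21 but p^2 = 9 does not, since 21 is squarefree), x^4 - 21 is irreducible over Q. Hence [Q(α):Q] = 4.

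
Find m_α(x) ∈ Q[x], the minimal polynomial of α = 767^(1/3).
m_α(x) = x^3 - 767

α satisfies α^3 = 767, so x^3 - 767 annihilates α. By the rational root test, a rational root p/q (in lowest terms) of x^3 - 767 would satisfy p^3 = 767 q^3, forcing q = 1 and p^3 = 767; but 767 is not a perfect cube, contradiction. A monic cubic over Q with no rational root is irreducible (any nontrivial factorization would include a linear factor). Hence x^3 - 767 is the minimal polynomial of α, and in particular [Q(α):Q] = 3.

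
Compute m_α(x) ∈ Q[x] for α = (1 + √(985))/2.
m_α(x) = x^2 - x - 246

From 2α - 1 = √(985), squaring gives (2α - 1)^2 = 985, i.e. 4α^2 - 4α + 1 = 985, so α^2 - α + (1 - 985)/4 = 0. Since 985 ≡ 1 (mod 4), (1 - 985)/4 = -246 ∈ Z. The polynomial x^2 - x - 246 has discriminant 1 - 4·(-246) = 985, which is not a perfect square in Q (d = 985 is squarefree and ≠ 1), so x^2 - x - 246 is irreducible over Q. It is the minimal polynomial of α.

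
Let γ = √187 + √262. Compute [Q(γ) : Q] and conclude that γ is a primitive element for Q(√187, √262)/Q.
[Q(γ) : Q] = 4 (equivalently, Q(γ) = Q(√187, √262))

Obviously Q(γ) ⊆ Q(√187, √262), and [Q(√187, √262):Q] = 4 (since 187, 262 are distinct squarefree integers > 1 with 48994 not a perfect square). To show equality we compute the minimal polynomial of γ. From γ = √187 + √262: γ^2 = 187 + 2√(48994) + 262 = 449 + 2√(48994), so γ^2 - 449 = 2√(48994); squaring, (γ^2 - 449)^2 = 4·48994, i.e. γ^4 - 898γ^2 + 201601 - 195976 = 0, i.e. γ^4 - 898γ^2 + 5625 = 0. So γ is a root of x^4 - 898x^2 + 5625. This polynomial is irreducible over Q: it has no rational root (each ±√187 ± √262 is irrational), and any factorization into two quadratics over Q would force √(48994) ∈ Q (pairing opposite roots) or √187, √262 ∈ Q (other pairings), all impossible. Hence [Q(γ):Q] = 4 = [Q(√187, √262):Q], so Q(γ) = Q(√187, √262).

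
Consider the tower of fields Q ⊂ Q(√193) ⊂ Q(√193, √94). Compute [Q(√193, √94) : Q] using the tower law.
[Q(√193, √94) : Q] = 4

[Q(√193):Q] = 2 (min poly x^2 - 193, irreducible since 193 is squarefree > 1). For the top step, suppose √94 ∈ Q(√193), say √94 = c + d√193 with c, d ∈ Q. Squaring: 94 = c^2 + 193d^2 + 2cd√193. Since √193 ∉ Q this forces 2cd = 0. If d = 0 then √94 = c ∈ Q, contradicting 94 squarefree > 1. If c = 0 then 94 = 193d^2, so 193·94 = (193d)^2 is a perfect square in Q — but 193·94 = 18142 is not a perfect square (since 193 and 94 are distinct squarefree integers). Contradiction. Hence √94 ∉ Q(√193), so x^2 - 94 stays irreducible over Q(√193) and [Q(√193, √94) : Q(√193)] = 2. By the tower law, [Q(√193, √94) : Q] = 2 · 2 = 4.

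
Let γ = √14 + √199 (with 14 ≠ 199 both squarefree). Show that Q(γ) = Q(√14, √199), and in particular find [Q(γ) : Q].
[Q(γ) : Q] = 4 (equivalently, Q(γ) = Q(√14, √199))

Obviously Q(γ) ⊆ Q(√14, √199), and [Q(√14, √199):Q] = 4 (since 14, 199 are distinct squarefree integers > 1 with 2786 not a perfect square). To show equality we compute the minimal polynomial of γ. From γ = √14 + √199: γ^2 = 14 + 2√(2786) + 199 = 213 + 2√(2786), so γ^2 - 213 = 2√(2786); squaring, (γ^2 - 213)^2 = 4·2786, i.e. γ^4 - 426γ^2 + 45369 - 11144 = 0, i.e. γ^4 - 426γ^2 + 34225 = 0. So γ is a root of x^4 - 426x^2 + 34225. This polynomial is irreducible over Q: it has no rational root (each ±√14 ± √199 is irrational), and any factorization into two quadratics over Q would force √(2786) ∈ Q (pairing opposite roots) or √14, √199 ∈ Q (other pairings), all impossible. Hence [Q(γ):Q] = 4 = [Q(√14, √199):Q], so Q(γ) = Q(√14, √199).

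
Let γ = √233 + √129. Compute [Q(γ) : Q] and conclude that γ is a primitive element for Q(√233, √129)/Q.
[Q(γ) : Q] = 4 (equivalently, Q(γ) = Q(√233, √129))

Obviously Q(γ) ⊆ Q(√233, √129), and [Q(√233, √129):Q] = 4 (since 233, 129 are distinct squarefree integers > 1 with 30057 not a perfect square). To show equality we compute the minimal polynomial of γ. From γ = √233 + √129: γ^2 = 233 + 2√(30057) + 129 = 362 + 2√(30057), so γ^2 - 362 = 2√(30057); squaring, (γ^2 - 362)^2 = 4·30057, i.e. γ^4 - 724γ^2 + 131044 - 120228 = 0, i.e. γ^4 - 724γ^2 + 10816 = 0. So γ is a root of x^4 - 724x^2 + 10816. This polynomial is irreducible over Q: it has no rational root (each ±√233 ± √129 is irrational), and any factorization into two quadratics over Q would force √(30057) ∈ Q (pairing opposite roots) or √233, √129 ∈ Q (other pairings), all impossible. Hence [Q(γ):Q] = 4 = [Q(√233, √129):Q], so Q(γ) = Q(√233, √129).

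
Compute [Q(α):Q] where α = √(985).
[Q(α):Q] = 2

[Q(α):Q] equals the degree of the minimal polynomial of α. Here α^2 = 985 and x^2 - 985 is irreducible (d = 985 is squarefree, ≠ 1, hence not a square), so deg(m_α) = 2. Thus [Q(α):Q] = 2.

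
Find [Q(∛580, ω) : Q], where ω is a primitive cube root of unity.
[Q(∛580, ω) : Q] = 6

[Q(∛580):Q] = 3 (min poly x^3 - 580, irreducible since 580 is not a perfect cube). [Q(ω):Q] = 2 (min poly x^2 + x + 1). Since Q(∛580) ⊂ R and ω ∉ R, we have ω ∉ Q(∛580), so x^2 + x + 1 remains irreducible over Q(∛580) and [Q(∛580, ω) : Q(∛580)] = 2. By the tower law, [Q(∛580, ω) : Q] = 3 · 2 = 6. (In fact Q(∛580, ω) is the splitting field of x^3 - 580 over Q.)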